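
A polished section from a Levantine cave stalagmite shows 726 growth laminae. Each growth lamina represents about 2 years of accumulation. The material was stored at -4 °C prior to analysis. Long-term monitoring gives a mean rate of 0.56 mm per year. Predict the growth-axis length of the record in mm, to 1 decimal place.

Multiplying by 2 years per growth lamina: 726 × 2 = 1452 years.
Predicted length = 0.56 mm/year × 1452 years = 813.1 mm.

813.1 mm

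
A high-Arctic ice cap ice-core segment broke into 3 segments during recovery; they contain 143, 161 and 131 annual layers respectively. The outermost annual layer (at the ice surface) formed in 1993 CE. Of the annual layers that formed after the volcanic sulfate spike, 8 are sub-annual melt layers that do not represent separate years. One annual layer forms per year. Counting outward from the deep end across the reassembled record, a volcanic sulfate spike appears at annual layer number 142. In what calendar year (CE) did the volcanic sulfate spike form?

Total annual layers = 143 + 161 + 131 = 435.
The volcanic sulfate spike sits at annual layer 142 from the deep end, so 435 − 142 = 293 annual layers formed after it.
293 − 8 false = 285 true annual layers after the volcanic sulfate spike.
Counting back 285 years from 1993 CE places the volcanic sulfate spike in 1993 − 285 = 1708 CE.

1708 CE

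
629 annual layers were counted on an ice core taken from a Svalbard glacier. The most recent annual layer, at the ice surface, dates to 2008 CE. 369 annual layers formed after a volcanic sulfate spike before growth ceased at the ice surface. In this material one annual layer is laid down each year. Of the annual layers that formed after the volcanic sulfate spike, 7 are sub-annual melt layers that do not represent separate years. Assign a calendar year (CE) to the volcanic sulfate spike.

1646 CE

369 annual layers formed after the volcanic sulfate spike.
Excluding 7 false annual layers: 369 − 7 = 362.
2008 − 362 = 1646 CE.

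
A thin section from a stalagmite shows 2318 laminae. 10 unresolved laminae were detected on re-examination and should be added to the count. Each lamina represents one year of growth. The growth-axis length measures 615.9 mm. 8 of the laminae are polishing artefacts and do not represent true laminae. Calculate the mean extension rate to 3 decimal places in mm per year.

After corrections the count is 2318 − 8 + 10 = 2320 laminae.
615.9 mm over 2320 years gives 615.9 / 2320 ≈ 0.265 mm per year.

0.265 mm per year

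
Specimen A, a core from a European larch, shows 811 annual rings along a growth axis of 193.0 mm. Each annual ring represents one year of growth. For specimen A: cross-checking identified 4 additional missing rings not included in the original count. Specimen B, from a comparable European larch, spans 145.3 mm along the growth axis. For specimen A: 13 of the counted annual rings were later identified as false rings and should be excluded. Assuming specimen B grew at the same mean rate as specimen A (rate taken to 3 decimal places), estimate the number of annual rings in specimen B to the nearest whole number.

Specimen A: correcting the raw count gives 811 − 13 + 4 = 802 true annual rings.
A: 193.0 mm over 802 years gives 193.0 / 802 ≈ 0.241 mm per year.
For B, 145.3 / 0.241 = 602.90 years ≈ 603 annual rings.

603 annual rings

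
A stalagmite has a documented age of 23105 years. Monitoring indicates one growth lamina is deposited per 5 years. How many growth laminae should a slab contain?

4621 growth laminae

One growth lamina every 5 years means 23105 / 5 = 4621 growth laminae.
So 4621 growth laminae should be present.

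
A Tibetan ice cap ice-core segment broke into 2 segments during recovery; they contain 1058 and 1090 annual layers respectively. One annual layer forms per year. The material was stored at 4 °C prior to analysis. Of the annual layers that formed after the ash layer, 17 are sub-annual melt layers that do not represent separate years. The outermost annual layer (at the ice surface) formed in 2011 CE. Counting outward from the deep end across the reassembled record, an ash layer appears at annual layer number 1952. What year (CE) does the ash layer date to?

1832 CE

Total annual layers = 1058 + 1090 = 2148.
2148 − 1952 = 196 annual layers lie beyond the ash layer toward the ice surface.
Excluding 17 false annual layers: 196 − 17 = 179.
Counting back 179 years from 2011 CE places the ash layer in 2011 − 179 = 1832 CE.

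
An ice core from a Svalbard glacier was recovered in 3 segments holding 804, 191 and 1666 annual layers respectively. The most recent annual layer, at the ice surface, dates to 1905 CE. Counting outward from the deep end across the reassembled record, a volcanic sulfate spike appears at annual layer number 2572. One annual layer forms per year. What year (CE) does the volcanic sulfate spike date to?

1816 CE

Total annual layers = 804 + 191 + 1666 = 2661.
2661 − 2572 = 89 annual layers lie beyond the volcanic sulfate spike toward the ice surface.
The annual layer at the ice surface is 1905 CE, so the volcanic sulfate spike dates to 1905 − 89 = 1816 CE.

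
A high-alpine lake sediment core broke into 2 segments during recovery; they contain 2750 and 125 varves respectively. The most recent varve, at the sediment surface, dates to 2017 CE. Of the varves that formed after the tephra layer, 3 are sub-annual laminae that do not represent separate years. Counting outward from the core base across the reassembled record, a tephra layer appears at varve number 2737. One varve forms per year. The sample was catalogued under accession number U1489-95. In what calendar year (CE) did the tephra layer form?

1882 CE

Total varves = 2750 + 125 = 2875.
Between varve 2737 and the sediment surface there are 2875 − 2737 = 138 varves.
Removing the 3 false varves leaves 138 − 3 = 135 true varves beyond the tephra layer.
The varve at the sediment surface is 2017 CE, so the tephra layer dates to 2017 − 135 = 1882 CE.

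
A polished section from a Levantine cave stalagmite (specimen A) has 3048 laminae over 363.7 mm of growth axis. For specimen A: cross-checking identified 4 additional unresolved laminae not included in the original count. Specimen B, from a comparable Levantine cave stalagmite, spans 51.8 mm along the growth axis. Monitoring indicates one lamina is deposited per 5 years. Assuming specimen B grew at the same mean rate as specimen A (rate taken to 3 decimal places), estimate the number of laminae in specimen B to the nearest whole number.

Specimen A: true lamina count = 3048 + 4 = 3052.
Specimen A: at 5 years per lamina, 3052 × 5 = 15260 years.
A: Mean rate = 363.7 mm / 15260 years ≈ 0.024 mm per year.
B spans 51.8 / 0.024 = 2158.33 years; at 5 years per lamina that is 2158.33 / 5 ≈ 432 laminae.

432 laminae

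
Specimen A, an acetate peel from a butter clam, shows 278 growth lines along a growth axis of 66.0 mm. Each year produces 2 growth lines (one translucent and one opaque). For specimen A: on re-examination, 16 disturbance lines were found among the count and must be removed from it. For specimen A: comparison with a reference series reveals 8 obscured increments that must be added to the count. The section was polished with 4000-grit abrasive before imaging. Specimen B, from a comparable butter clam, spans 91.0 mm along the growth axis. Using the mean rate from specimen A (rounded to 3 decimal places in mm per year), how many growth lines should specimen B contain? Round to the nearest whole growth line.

Specimen A: true growth line count = 278 − 16 + 8 = 270.
Specimen A: with 2 growth lines per year, 270 / 2 = 135 years.
A: Mean rate = 66.0 mm / 135 years ≈ 0.489 mm/year.
Specimen B: 91.0 mm / 0.489 mm per year = 186.09 years; at 2 growth lines per year that is 186.09 × 2 ≈ 372 growth lines.

372 growth lines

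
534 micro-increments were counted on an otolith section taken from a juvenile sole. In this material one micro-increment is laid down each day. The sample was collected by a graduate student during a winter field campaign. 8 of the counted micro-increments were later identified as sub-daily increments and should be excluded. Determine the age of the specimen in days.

526 days

After corrections the count is 534 − 8 = 526 micro-increments.
One micro-increment per day makes the duration 526 days.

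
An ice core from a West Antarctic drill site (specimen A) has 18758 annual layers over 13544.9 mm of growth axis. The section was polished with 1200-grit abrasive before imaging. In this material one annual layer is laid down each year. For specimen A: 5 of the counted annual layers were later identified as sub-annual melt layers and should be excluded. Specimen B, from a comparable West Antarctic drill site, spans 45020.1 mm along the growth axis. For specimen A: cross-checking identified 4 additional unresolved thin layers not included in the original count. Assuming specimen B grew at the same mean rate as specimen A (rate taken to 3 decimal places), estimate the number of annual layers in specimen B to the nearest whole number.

62355 annual layers

Specimen A: correcting the raw count gives 18758 − 5 + 4 = 18757 true annual layers.
A: 13544.9 mm over 18757 years gives 13544.9 / 18757 ≈ 0.722 mm/yr.
For B, 45020.1 / 0.722 = 62354.71 years ≈ 62355 annual layers.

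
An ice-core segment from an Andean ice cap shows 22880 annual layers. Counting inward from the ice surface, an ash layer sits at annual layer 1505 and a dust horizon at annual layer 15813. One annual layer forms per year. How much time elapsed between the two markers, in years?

14308 years

The two markers are separated by 15813 − 1505 = 14308 annual layers.
That is 14308 years at one annual layer per year.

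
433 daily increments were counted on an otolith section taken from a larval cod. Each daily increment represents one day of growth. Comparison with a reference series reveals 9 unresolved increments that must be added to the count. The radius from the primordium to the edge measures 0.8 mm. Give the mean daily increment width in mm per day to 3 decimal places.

After corrections the count is 433 + 9 = 442 daily increments.
0.8 mm over 442 days gives 0.8 / 442 ≈ 0.002 mm per day.

0.002 mm per day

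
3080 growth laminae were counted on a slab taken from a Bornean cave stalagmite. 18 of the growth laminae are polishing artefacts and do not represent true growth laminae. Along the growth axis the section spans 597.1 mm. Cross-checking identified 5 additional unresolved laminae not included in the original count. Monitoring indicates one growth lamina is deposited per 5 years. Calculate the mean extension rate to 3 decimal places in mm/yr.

0.039 mm/yr

Adjusted count: 3080 − 18 + 5 = 3067 growth laminae.
At 5 years per growth lamina, 3067 × 5 = 15335 years.
597.1 mm over 15335 years gives 597.1 / 15335 ≈ 0.039 mm/yr.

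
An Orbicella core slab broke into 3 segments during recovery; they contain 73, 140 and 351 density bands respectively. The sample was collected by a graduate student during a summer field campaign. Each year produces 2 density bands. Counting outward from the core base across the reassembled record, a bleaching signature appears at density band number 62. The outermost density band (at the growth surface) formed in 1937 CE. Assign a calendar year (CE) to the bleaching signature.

Total density bands = 73 + 140 + 351 = 564.
564 − 62 = 502 density bands lie beyond the bleaching signature toward the growth surface.
With 2 density bands per year, 502 / 2 = 251 years.
Counting back 251 years from 1937 CE places the bleaching signature in 1937 − 251 = 1686 CE.

1686 CE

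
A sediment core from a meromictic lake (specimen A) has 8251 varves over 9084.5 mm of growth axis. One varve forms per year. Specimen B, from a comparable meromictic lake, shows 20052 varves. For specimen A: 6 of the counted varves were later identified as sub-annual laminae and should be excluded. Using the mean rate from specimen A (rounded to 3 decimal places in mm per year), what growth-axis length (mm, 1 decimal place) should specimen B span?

22097.3 mm

Specimen A: correcting the raw count gives 8251 − 6 = 8245 true varves.
A: 9084.5 mm over 8245 years gives 9084.5 / 8245 ≈ 1.102 mm/yr.
Length of B = 1.102 × 20052 = 22097.3 mm.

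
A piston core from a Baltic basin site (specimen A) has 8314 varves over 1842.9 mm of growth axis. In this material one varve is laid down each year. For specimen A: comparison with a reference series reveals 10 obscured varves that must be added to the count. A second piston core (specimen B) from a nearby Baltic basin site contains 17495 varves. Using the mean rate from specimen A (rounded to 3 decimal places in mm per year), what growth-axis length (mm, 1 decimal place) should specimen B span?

Specimen A: after corrections the count is 8314 + 10 = 8324 varves.
A: Extension rate ≈ 1842.9 / 8324 = 0.221 mm/year.
B's length ≈ 0.221 × 17495 = 3866.4 mm.

3866.4 mm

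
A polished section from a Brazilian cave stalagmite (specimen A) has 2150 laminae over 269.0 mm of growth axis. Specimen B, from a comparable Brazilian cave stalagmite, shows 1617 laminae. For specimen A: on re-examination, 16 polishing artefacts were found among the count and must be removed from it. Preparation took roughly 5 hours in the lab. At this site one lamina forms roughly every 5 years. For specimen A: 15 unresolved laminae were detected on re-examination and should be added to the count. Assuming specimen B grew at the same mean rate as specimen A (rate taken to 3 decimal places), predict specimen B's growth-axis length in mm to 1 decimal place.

202.1 mm

Specimen A: correcting the raw count gives 2150 − 16 + 15 = 2149 true laminae.
Specimen A: at 5 years per lamina, 2149 × 5 = 10745 years.
A: Mean rate = 269.0 mm / 10745 years ≈ 0.025 mm/yr.
Specimen B: at 5 years per lamina, 1617 × 5 = 8085 years. Length of B = 0.025 × 8085 = 202.1 mm.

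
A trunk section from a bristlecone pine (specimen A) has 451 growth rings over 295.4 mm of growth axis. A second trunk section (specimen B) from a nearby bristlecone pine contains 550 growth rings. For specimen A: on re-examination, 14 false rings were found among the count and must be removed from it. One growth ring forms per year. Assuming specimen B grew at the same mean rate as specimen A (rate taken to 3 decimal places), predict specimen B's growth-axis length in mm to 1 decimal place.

Specimen A: adjusted count: 451 − 14 = 437 growth rings.
A: 295.4 mm over 437 years gives 295.4 / 437 ≈ 0.676 mm per year.
For B, 0.676 mm/year × 550 years = 371.8 mm.

371.8 mm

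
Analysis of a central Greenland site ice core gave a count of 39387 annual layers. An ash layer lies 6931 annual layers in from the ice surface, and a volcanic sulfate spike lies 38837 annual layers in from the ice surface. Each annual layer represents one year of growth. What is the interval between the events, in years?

Separation: 38837 − 6931 = 31906 annual layers.
One annual layer per year makes the interval 31906 years.

31906 years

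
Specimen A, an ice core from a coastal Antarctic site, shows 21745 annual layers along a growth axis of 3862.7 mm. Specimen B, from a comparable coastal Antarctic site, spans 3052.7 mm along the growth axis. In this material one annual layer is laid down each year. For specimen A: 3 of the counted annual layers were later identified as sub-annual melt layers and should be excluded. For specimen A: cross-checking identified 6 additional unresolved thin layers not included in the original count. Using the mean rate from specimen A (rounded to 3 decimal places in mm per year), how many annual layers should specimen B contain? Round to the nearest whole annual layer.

17150 annual layers

Specimen A: true annual layer count = 21745 − 3 + 6 = 21748.
A: Mean rate = 3862.7 mm / 21748 years ≈ 0.178 mm/year.
B spans 3052.7 / 0.178 = 17150.00 years ≈ 17150 annual layers.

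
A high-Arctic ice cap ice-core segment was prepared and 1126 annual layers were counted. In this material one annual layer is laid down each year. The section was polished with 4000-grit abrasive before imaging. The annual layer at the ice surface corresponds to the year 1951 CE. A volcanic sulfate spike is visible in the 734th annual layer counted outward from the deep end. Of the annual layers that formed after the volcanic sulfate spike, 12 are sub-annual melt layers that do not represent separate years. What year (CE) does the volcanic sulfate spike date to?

The volcanic sulfate spike sits at annual layer 734 from the deep end, so 1126 − 734 = 392 annual layers formed after it.
392 − 12 false = 380 true annual layers after the volcanic sulfate spike.
The annual layer at the ice surface is 1951 CE, so the volcanic sulfate spike dates to 1951 − 380 = 1571 CE.

1571 CE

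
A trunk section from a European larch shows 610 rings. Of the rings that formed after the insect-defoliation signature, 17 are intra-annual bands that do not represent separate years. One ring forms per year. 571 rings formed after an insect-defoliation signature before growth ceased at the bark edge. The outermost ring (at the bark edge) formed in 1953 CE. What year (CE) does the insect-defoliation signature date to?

1399 CE

571 rings formed after the insect-defoliation signature.
Removing the 17 false rings leaves 571 − 17 = 554 true rings beyond the insect-defoliation signature.
Counting back 554 years from 1953 CE places the insect-defoliation signature in 1953 − 554 = 1399 CE.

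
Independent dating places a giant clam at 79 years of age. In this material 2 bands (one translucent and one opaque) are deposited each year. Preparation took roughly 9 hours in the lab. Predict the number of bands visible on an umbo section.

158 bands

79 years at 2 bands per year gives 79 × 2 = 158 bands.
So 158 bands should be present.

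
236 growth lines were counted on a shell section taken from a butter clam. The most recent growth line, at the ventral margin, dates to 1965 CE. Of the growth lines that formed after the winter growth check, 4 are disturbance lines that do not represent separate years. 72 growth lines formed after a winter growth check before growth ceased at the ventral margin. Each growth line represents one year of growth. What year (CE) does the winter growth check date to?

72 growth lines formed after the winter growth check.
Excluding 4 false growth lines: 72 − 4 = 68.
Counting back 68 years from 1965 CE places the winter growth check in 1965 − 68 = 1897 CE.

1897 CE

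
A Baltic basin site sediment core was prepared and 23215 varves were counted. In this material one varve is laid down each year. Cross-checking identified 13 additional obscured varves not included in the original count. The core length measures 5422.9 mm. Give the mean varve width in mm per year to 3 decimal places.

True varve count = 23215 + 13 = 23228.
Mean rate = 5422.9 mm / 23228 years ≈ 0.233 mm per year.

0.233 mm per year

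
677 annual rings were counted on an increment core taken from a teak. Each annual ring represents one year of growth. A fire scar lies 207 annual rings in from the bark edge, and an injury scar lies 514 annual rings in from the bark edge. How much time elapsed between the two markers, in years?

307 years

Separation: 514 − 207 = 307 annual rings.
At one annual ring per year, 307 years elapsed between them.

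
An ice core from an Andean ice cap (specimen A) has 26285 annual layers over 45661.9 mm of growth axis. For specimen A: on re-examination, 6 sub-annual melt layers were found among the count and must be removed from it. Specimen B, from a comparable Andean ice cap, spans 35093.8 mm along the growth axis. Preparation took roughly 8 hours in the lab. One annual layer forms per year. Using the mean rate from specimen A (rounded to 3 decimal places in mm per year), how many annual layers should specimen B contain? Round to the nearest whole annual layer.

Specimen A: true annual layer count = 26285 − 6 = 26279.
A: Mean rate = 45661.9 mm / 26279 years ≈ 1.738 mm per year.
B spans 35093.8 / 1.738 = 20192.06 years ≈ 20192 annual layers.

20192 annual layers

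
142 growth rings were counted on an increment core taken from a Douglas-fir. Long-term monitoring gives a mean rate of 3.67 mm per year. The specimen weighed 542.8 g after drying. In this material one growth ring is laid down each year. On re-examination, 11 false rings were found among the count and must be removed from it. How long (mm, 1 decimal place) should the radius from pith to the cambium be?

480.8 mm

After corrections the count is 142 − 11 = 131 growth rings.
131 years at 3.67 mm/year gives 3.67 × 131 = 480.8 mm.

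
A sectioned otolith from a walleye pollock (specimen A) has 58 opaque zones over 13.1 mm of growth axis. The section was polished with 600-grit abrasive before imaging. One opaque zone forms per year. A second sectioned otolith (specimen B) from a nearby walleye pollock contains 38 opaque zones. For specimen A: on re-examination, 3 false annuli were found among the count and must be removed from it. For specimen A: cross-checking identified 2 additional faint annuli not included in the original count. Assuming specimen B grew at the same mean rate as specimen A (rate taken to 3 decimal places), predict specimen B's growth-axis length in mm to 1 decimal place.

8.7 mm

Specimen A: adjusted count: 58 − 3 + 2 = 57 opaque zones.
A: Extension rate ≈ 13.1 / 57 = 0.230 mm per year.
For B, 0.230 mm/year × 38 years = 8.7 mm.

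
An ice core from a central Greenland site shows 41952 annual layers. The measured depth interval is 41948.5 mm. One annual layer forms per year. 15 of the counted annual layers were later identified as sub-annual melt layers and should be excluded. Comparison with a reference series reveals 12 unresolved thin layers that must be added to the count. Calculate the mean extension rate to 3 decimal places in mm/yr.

1.000 mm/yr

After corrections the count is 41952 − 15 + 12 = 41949 annual layers.
Extension rate ≈ 41948.5 / 41949 = 1.000 mm/yr.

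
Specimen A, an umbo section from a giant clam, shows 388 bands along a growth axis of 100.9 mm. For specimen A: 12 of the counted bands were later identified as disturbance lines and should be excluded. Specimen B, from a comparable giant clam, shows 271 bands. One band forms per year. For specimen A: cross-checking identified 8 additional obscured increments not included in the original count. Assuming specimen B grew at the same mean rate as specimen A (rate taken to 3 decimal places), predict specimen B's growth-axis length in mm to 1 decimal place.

Specimen A: true band count = 388 − 12 + 8 = 384.
A: 100.9 mm over 384 years gives 100.9 / 384 ≈ 0.263 mm per year.
B's length ≈ 0.263 × 271 = 71.3 mm.

71.3 mm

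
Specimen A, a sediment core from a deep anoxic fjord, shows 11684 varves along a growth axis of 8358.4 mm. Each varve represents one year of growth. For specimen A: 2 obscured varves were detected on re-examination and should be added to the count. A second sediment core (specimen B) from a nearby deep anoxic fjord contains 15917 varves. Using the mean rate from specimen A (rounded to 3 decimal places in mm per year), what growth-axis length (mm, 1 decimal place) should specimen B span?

11380.7 mm

Specimen A: adjusted count: 11684 + 2 = 11686 varves.
A: Extension rate ≈ 8358.4 / 11686 = 0.715 mm per year.
Length of B = 0.715 × 15917 = 11380.7 mm.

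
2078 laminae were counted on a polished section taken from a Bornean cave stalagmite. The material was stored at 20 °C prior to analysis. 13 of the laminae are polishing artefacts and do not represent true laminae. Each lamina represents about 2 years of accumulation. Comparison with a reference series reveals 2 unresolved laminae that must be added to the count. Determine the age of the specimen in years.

Adjusted count: 2078 − 13 + 2 = 2067 laminae.
At 2 years per lamina, 2067 × 2 = 4134 years.

4134 years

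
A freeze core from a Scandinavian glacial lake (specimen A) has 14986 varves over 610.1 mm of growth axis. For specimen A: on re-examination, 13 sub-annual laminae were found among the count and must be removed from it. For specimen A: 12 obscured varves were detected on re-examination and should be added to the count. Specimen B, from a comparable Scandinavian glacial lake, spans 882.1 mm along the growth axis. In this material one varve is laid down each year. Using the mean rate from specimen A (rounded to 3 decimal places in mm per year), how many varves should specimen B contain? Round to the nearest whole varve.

21515 varves

Specimen A: adjusted count: 14986 − 13 + 12 = 14985 varves.
A: Extension rate ≈ 610.1 / 14985 = 0.041 mm/year.
B spans 882.1 / 0.041 = 21514.63 years ≈ 21515 varves.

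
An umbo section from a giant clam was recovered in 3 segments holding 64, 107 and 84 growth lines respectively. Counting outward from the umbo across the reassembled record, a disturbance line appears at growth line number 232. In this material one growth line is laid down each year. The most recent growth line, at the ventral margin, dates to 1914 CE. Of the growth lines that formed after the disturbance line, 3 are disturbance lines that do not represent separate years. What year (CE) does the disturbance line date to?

1894 CE

Total growth lines = 64 + 107 + 84 = 255.
The disturbance line sits at growth line 232 from the umbo, so 255 − 232 = 23 growth lines formed after it.
23 − 3 false = 20 true growth lines after the disturbance line.
The growth line at the ventral margin is 1914 CE, so the disturbance line dates to 1914 − 20 = 1894 CE.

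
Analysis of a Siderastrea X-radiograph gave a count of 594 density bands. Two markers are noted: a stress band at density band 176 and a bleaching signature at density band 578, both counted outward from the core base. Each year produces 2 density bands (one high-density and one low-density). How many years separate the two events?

The two markers are separated by 578 − 176 = 402 density bands.
402 density bands at 2 per year is 402 / 2 = 201 years.

201 yr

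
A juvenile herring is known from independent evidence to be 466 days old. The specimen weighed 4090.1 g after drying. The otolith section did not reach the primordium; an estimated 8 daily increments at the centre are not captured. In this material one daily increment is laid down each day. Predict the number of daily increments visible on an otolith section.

458 daily increments

Expected daily increments over 466 days: 466.
466 − 8 missed = 458 daily increments expected in the prepared section.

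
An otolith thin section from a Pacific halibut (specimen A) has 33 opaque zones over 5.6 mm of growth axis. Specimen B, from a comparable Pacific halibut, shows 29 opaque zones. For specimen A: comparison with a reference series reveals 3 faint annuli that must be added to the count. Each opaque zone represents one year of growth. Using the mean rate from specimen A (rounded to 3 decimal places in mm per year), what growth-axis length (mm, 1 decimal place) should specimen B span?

Specimen A: adjusted count: 33 + 3 = 36 opaque zones.
A: Mean rate = 5.6 mm / 36 years ≈ 0.156 mm/yr.
B's length ≈ 0.156 × 29 = 4.5 mm.

4.5 mm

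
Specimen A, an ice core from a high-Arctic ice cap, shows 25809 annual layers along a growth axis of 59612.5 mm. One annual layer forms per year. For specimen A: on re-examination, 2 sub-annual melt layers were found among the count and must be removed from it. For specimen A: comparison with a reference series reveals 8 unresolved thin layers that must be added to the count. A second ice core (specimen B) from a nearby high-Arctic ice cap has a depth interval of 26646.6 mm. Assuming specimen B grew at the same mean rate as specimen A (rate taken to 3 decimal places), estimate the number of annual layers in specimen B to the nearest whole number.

Specimen A: adjusted count: 25809 − 2 + 8 = 25815 annual layers.
A: 59612.5 mm over 25815 years gives 59612.5 / 25815 ≈ 2.309 mm/yr.
Specimen B: 26646.6 mm / 2.309 mm per year = 11540.32 years ≈ 11540 annual layers.

11540 annual layers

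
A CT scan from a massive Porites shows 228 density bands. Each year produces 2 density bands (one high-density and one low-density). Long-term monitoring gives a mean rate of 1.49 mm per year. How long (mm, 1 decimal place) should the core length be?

Dividing by 2 density bands per year: 228 / 2 = 114 years.
114 years at 1.49 mm/year gives 1.49 × 114 = 169.9 mm.

169.9 mm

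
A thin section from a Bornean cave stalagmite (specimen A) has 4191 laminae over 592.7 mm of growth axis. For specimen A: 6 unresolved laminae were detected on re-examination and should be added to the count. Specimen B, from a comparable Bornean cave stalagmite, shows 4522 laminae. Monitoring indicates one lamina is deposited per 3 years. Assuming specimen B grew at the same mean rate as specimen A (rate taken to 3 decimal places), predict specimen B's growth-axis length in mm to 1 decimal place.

Specimen A: correcting the raw count gives 4191 + 6 = 4197 true laminae.
Specimen A: at 3 years per lamina, 4197 × 3 = 12591 years.
A: 592.7 mm over 12591 years gives 592.7 / 12591 ≈ 0.047 mm/year.
Specimen B: multiplying by 3 years per lamina: 4522 × 3 = 13566 years. B's length ≈ 0.047 × 13566 = 637.6 mm.

637.6 mm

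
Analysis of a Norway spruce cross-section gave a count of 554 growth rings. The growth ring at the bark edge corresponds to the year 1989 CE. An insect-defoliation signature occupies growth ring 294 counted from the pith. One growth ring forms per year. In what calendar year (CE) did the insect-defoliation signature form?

The insect-defoliation signature sits at growth ring 294 from the pith, so 554 − 294 = 260 growth rings formed after it.
Counting back 260 years from 1989 CE places the insect-defoliation signature in 1989 − 260 = 1729 CE.

1729 CE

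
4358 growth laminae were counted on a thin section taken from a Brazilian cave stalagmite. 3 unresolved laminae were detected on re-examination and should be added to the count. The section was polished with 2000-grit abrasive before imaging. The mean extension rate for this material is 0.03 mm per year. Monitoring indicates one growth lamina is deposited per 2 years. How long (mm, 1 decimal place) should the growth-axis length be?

261.7 mm

True growth lamina count = 4358 + 3 = 4361.
At 2 years per growth lamina, 4361 × 2 = 8722 years.
Length ≈ 0.03 × 8722 = 261.7 mm.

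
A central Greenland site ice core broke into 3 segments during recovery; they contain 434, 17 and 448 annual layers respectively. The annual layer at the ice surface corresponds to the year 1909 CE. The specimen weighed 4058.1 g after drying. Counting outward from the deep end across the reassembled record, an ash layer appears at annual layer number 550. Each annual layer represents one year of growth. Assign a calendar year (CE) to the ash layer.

1560 CE

Total annual layers = 434 + 17 + 448 = 899.
Between annual layer 550 and the ice surface there are 899 − 550 = 349 annual layers.
The annual layer at the ice surface is 1909 CE, so the ash layer dates to 1909 − 349 = 1560 CE.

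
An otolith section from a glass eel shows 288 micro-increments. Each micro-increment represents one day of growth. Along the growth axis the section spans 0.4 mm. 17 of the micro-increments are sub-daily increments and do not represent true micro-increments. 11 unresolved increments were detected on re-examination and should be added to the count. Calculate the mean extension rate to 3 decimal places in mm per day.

0.001 mm per day

Correcting the raw count gives 288 − 17 + 11 = 282 true micro-increments.
0.4 mm over 282 days gives 0.4 / 282 ≈ 0.001 mm per day.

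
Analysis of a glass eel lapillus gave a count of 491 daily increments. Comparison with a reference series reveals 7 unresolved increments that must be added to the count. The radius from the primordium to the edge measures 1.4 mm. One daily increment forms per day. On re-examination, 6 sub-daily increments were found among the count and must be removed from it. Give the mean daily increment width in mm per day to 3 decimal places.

Correcting the raw count gives 491 − 6 + 7 = 492 true daily increments.
Extension rate ≈ 1.4 / 492 = 0.003 mm per day.

0.003 mm per day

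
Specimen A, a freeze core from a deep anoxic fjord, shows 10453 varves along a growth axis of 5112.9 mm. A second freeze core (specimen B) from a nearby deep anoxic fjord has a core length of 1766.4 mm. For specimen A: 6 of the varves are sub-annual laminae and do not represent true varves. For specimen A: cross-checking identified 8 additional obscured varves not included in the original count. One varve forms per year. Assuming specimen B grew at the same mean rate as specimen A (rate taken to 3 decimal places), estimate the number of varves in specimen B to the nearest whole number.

Specimen A: after corrections the count is 10453 − 6 + 8 = 10455 varves.
A: Extension rate ≈ 5112.9 / 10455 = 0.489 mm/year.
B spans 1766.4 / 0.489 = 3612.27 years ≈ 3612 varves.

3612 varves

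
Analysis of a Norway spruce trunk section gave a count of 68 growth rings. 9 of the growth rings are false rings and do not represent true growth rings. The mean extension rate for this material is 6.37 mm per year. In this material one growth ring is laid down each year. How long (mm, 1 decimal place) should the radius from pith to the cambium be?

Adjusted count: 68 − 9 = 59 growth rings.
Length ≈ 6.37 × 59 = 375.8 mm.

375.8 mm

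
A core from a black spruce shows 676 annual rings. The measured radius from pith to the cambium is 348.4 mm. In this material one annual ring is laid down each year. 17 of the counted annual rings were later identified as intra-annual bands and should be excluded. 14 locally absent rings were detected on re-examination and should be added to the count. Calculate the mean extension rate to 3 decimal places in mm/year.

Adjusted count: 676 − 17 + 14 = 673 annual rings.
Extension rate ≈ 348.4 / 673 = 0.518 mm/year.

0.518 mm/year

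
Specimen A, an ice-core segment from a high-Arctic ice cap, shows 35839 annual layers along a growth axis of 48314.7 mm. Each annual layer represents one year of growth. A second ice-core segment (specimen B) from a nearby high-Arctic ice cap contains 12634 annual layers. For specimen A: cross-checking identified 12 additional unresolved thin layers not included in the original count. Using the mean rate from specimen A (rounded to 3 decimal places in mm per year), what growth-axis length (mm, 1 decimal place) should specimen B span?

Specimen A: true annual layer count = 35839 + 12 = 35851.
A: 48314.7 mm over 35851 years gives 48314.7 / 35851 ≈ 1.348 mm per year.
B's length ≈ 1.348 × 12634 = 17030.6 mm.

17030.6 mm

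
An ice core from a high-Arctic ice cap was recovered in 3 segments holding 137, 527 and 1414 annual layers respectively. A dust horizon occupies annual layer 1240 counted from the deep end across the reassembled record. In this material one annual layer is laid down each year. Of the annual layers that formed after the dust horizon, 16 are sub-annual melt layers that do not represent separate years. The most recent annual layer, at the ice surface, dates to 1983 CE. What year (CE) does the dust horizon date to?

Total annual layers = 137 + 527 + 1414 = 2078.
The dust horizon sits at annual layer 1240 from the deep end, so 2078 − 1240 = 838 annual layers formed after it.
838 − 16 false = 822 true annual layers after the dust horizon.
Counting back 822 years from 1983 CE places the dust horizon in 1983 − 822 = 1161 CE.

1161 CE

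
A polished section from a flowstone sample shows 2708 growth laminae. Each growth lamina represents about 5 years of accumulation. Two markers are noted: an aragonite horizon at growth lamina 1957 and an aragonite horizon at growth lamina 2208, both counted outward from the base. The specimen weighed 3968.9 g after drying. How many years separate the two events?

Separation: 2208 − 1957 = 251 growth laminae.
At 5 years per growth lamina, 251 × 5 = 1255 years.

1255 years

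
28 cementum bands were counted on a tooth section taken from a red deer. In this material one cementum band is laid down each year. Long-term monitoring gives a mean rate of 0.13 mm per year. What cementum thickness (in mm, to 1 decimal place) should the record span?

3.6 mm

The record spans 28 years at 0.13 mm per year.
Predicted length = 0.13 mm/year × 28 years = 3.6 mm.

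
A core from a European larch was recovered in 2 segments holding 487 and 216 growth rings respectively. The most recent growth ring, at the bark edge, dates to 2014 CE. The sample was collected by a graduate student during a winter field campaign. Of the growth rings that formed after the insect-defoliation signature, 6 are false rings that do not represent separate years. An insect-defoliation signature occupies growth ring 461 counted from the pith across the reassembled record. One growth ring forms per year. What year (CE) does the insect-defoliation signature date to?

1778 CE

Total growth rings = 487 + 216 = 703.
Between growth ring 461 and the bark edge there are 703 − 461 = 242 growth rings.
242 − 6 false = 236 true growth rings after the insect-defoliation signature.
The growth ring at the bark edge is 2014 CE, so the insect-defoliation signature dates to 2014 − 236 = 1778 CE.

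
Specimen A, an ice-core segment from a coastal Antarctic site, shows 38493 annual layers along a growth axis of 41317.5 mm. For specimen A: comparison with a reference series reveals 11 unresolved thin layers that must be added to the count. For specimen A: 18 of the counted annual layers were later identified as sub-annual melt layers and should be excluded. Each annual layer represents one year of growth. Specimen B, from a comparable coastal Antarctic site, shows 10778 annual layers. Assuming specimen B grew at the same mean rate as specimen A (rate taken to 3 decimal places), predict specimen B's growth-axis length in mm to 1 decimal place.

Specimen A: adjusted count: 38493 − 18 + 11 = 38486 annual layers.
A: Extension rate ≈ 41317.5 / 38486 = 1.074 mm per year.
For B, 1.074 mm/year × 10778 years = 11575.6 mm.

11575.6 mm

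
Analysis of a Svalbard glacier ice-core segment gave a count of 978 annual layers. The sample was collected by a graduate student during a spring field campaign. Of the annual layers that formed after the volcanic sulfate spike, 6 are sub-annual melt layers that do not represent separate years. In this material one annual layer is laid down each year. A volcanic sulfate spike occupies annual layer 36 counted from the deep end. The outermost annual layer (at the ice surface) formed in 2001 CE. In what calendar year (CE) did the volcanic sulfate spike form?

1065 CE

The volcanic sulfate spike sits at annual layer 36 from the deep end, so 978 − 36 = 942 annual layers formed after it.
942 − 6 false = 936 true annual layers after the volcanic sulfate spike.
The annual layer at the ice surface is 2001 CE, so the volcanic sulfate spike dates to 2001 − 936 = 1065 CE.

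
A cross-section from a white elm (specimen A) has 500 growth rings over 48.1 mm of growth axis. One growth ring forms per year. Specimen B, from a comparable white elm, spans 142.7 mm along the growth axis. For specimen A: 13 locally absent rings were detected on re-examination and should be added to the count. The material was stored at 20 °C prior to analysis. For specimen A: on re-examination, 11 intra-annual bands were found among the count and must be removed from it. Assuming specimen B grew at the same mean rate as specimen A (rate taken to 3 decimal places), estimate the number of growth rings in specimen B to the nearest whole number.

1486 growth rings

Specimen A: after corrections the count is 500 − 11 + 13 = 502 growth rings.
A: Extension rate ≈ 48.1 / 502 = 0.096 mm/yr.
Specimen B: 142.7 mm / 0.096 mm per year = 1486.46 years ≈ 1486 growth rings.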